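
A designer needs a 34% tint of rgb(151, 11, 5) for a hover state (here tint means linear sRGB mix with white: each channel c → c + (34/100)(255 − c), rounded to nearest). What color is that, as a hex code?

A 34% tint moves each channel 34% toward 255:
  R: 151 + 35.36 = 186.36 → 186
  G: 11 + 0.34×(255−11) = 11 + 82.96 = 93.96 → 94
  B: 5 + 0.34×(255−5) = 5 + 85 = 90 → 90
rgb(186, 94, 90) = #ba5e5a.

#ba5e5a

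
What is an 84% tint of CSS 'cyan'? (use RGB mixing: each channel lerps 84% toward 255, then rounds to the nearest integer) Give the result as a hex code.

CSS cyan is rgb(0, 255, 255).
Lerp each channel 84% toward 255:
  R: 0 + 0.84×(255−0) = 0 + 214.2 = 214.2 → 214
  G: 255 + 0.84×(255−255) = 255 + 0 = 255 → 255
  B: 255 + 0.84×(255−255) = 255 + 0 = 255 → 255
rgb(214, 255, 255) = #D6FFFF.

#D6FFFF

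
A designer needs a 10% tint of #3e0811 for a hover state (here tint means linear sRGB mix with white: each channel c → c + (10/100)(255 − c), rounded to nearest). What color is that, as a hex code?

#512129

#3e0811 is rgb(62, 8, 17).
Lerp each channel 10% toward 255:
  R: 62 + 19.3 = 81.3 → 81
  G: 8 + 0.1×(255−8) = 8 + 24.7 = 32.7 → 33
  B: 17 + 0.1×(255−17) = 17 + 23.8 = 40.8 → 41
rgb(81, 33, 41) = #512129.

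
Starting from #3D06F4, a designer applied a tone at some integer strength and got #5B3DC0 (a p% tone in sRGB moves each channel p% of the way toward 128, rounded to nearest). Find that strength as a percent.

#3D06F4 is rgb(61, 6, 244); #5B3DC0 is rgb(91, 61, 192).
On the G channel (widest range): 61 ≈ 6 + (p/100)(128 − 6), so p ≈ 100×(61 − 6)/(128 − 6) = 5500/122 = 45.08.
p = 45 reproduces all three channels after rounding.

45%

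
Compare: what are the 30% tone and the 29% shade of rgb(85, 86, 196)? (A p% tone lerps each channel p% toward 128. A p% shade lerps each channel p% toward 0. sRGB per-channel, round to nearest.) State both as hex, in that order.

30% tone:
  R: 85 + 0.3×(128−85) = 85 + 12.9 = 97.9 → 98
  G: 86 + 0.3×(128−86) = 86 + 12.6 = 98.6 → 99
  B: 196 + 0.3×(128−196) = 196 − 20.4 = 175.6 → 176
  → #6263B0
29% shade:
  R: 85 + 0.29×(0−85) = 85 − 24.65 = 60.35 → 60
  G: 86 − 24.94 = 61.06 → 61
  B: 196 − 56.84 = 139.16 → 139
  → #3C3D8B

#6263B0, #3C3D8B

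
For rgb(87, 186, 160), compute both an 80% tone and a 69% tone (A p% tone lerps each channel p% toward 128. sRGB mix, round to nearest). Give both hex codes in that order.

#788C86, #73928A

80% tone:
  R: 87 + 32.8 = 119.8 → 120
  G: 186 − 46.4 = 139.6 → 140
  B: 160 + 0.8×(128−160) = 160 − 25.6 = 134.4 → 134
  → #788C86
69% tone:
  R: 87 + 0.69×(128−87) = 87 + 28.29 = 115.29 → 115
  G: 186 + 0.69×(128−186) = 186 − 40.02 = 145.98 → 146
  B: 160 − 22.08 = 137.92 → 138
  → #73928A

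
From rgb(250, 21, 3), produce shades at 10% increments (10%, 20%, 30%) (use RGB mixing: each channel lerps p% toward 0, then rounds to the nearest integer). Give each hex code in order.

#e11303, #c81102, #af0f02

10%: (250 − 25 = 225→225, 21 − 2.1 = 18.9→19, 3→3) → #e11303
20%: (250 − 50 = 200→200, 21 − 4.2 = 16.8→17, 3 − 0.6 = 2.4→2) → #c81102
30%: (250 − 75 = 175→175, 21 − 6.3 = 14.7→15, 3 − 0.9 = 2.1→2) → #af0f02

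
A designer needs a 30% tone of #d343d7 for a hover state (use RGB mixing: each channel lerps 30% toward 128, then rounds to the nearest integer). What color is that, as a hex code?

#ba55bd

#d343d7 is rgb(211, 67, 215).
Per channel, c → c + 0.3(128 − c):
  R: 211 + 0.3×(128−211) = 211 − 24.9 = 186.1 → 186
  G: 67 + 18.3 = 85.3 → 85
  B: 215 + 0.3×(128−215) = 215 − 26.1 = 188.9 → 189
rgb(186, 85, 189) = #ba55bd.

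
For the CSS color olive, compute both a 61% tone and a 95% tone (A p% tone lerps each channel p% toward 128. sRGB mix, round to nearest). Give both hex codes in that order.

CSS olive is rgb(128, 128, 0).
61% tone:
  R: 128 + 0.61×(128−128) = 128 + 0 = 128 → 128
  G: 128 + 0 = 128 → 128
  B: 0 + 0.61×(128−0) = 0 + 78.08 = 78.08 → 78
  → #80804E
95% tone:
  R: 128 + 0.95×(128−128) = 128 + 0 = 128 → 128
  G: 128 + 0 = 128 → 128
  B: 0 + 0.95×(128−0) = 0 + 121.6 = 121.6 → 122
  → #80807A

#80804E, #80807A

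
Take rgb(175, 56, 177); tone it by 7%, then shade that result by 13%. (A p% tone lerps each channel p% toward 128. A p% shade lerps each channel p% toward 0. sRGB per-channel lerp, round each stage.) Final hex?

#963597

A 7% tone moves each channel 7% toward 128:
  R: 175 + 0.07×(128−175) = 175 − 3.29 = 171.71 → 172
  G: 56 + 0.07×(128−56) = 56 + 5.04 = 61.04 → 61
  B: 177 − 3.43 = 173.57 → 174
After the tone: rgb(172, 61, 174) = #AC3DAE.
A 13% shade moves each channel 13% toward 0:
  R: 172 + 0.13×(0−172) = 172 − 22.36 = 149.64 → 150
  G: 61 + 0.13×(0−61) = 61 − 7.93 = 53.07 → 53
  B: 174 + 0.13×(0−174) = 174 − 22.62 = 151.38 → 151
rgb(150, 53, 151) = #963597.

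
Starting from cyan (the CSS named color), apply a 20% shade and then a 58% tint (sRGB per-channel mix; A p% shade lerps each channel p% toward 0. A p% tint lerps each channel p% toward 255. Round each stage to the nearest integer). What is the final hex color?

#94eaea

CSS cyan is rgb(0, 255, 255).
Lerp each channel 20% toward 0:
  R: 0 + 0.2×(0−0) = 0 + 0 = 0 → 0
  G: 255 + 0.2×(0−255) = 255 − 51 = 204 → 204
  B: 255 + 0.2×(0−255) = 255 − 51 = 204 → 204
After the shade: rgb(0, 204, 204) = #00cccc.
Lerp each channel 58% toward 255:
  R: 0 + 0.58×(255−0) = 0 + 147.9 = 147.9 → 148
  G: 204 + 29.58 = 233.58 → 234
  B: 204 + 0.58×(255−204) = 204 + 29.58 = 233.58 → 234
rgb(148, 234, 234) = #94eaea.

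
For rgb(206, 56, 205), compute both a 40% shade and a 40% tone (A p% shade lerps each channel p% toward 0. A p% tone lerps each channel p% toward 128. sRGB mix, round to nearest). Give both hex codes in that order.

#7C227B, #AF55AE

40% shade:
  R: 206 + 0.4×(0−206) = 206 − 82.4 = 123.6 → 124
  G: 56 + 0.4×(0−56) = 56 − 22.4 = 33.6 → 34
  B: 205 + 0.4×(0−205) = 205 − 82 = 123 → 123
  → #7C227B
40% tone:
  R: 206 + 0.4×(128−206) = 206 − 31.2 = 174.8 → 175
  G: 56 + 0.4×(128−56) = 56 + 28.8 = 84.8 → 85
  B: 205 − 30.8 = 174.2 → 174
  → #AF55AE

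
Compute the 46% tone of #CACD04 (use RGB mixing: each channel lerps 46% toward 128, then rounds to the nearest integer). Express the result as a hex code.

#A8AA3D

#CACD04 is rgb(202, 205, 4).
Per channel, c → c + 0.46(128 − c):
  R: 202 + 0.46×(128−202) = 202 − 34.04 = 167.96 → 168
  G: 205 − 35.42 = 169.58 → 170
  B: 4 + 0.46×(128−4) = 4 + 57.04 = 61.04 → 61
rgb(168, 170, 61) = #A8AA3D.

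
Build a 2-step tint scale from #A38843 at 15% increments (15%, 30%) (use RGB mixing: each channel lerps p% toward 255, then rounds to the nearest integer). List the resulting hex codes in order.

#A38843 is rgb(163, 136, 67).
15%: (163 + 13.8 = 176.8→177, 136 + 17.85 = 153.85→154, 67 + 28.2 = 95.2→95) → #B19A5F
30%: (163 + 27.6 = 190.6→191, 136 + 35.7 = 171.7→172, 67 + 56.4 = 123.4→123) → #BFAC7B

#B19A5F, #BFAC7B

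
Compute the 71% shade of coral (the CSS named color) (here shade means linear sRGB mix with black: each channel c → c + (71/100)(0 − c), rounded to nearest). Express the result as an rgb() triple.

rgb(74, 37, 23)

CSS coral is rgb(255, 127, 80).
A 71% shade moves each channel 71% toward 0:
  R: 255 − 181.05 = 73.95 → 74
  G: 127 + 0.71×(0−127) = 127 − 90.17 = 36.83 → 37
  B: 80 + 0.71×(0−80) = 80 − 56.8 = 23.2 → 23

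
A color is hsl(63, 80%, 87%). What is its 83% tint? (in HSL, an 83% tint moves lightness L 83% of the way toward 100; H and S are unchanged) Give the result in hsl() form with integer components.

hsl(63, 80%, 98%)

L moves 83% from 87 toward 100: 87 + 10.79 = 97.79 → 98.
H and S are unchanged.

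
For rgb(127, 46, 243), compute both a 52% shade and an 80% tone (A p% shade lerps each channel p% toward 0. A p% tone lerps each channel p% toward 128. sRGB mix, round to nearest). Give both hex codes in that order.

#3d1675, #807097

52% shade:
  R: 127 + 0.52×(0−127) = 127 − 66.04 = 60.96 → 61
  G: 46 + 0.52×(0−46) = 46 − 23.92 = 22.08 → 22
  B: 243 + 0.52×(0−243) = 243 − 126.36 = 116.64 → 117
  → #3d1675
80% tone:
  R: 127 + 0.8×(128−127) = 127 + 0.8 = 127.8 → 128
  G: 46 + 0.8×(128−46) = 46 + 65.6 = 111.6 → 112
  B: 243 + 0.8×(128−243) = 243 − 92 = 151 → 151
  → #807097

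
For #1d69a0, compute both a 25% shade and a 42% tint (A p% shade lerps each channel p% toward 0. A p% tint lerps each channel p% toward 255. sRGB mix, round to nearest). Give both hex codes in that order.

#164f78, #7ca8c8

#1d69a0 is rgb(29, 105, 160).
25% shade:
  R: 29 + 0.25×(0−29) = 29 − 7.25 = 21.75 → 22
  G: 105 − 26.25 = 78.75 → 79
  B: 160 − 40 = 120 → 120
  → #164f78
42% tint:
  R: 29 + 0.42×(255−29) = 29 + 94.92 = 123.92 → 124
  G: 105 + 0.42×(255−105) = 105 + 63 = 168 → 168
  B: 160 + 39.9 = 199.9 → 200
  → #7ca8c8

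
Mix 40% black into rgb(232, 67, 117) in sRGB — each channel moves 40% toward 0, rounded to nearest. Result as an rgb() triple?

Lerp each channel 40% toward 0:
  R: 232 − 92.8 = 139.2 → 139
  G: 67 − 26.8 = 40.2 → 40
  B: 117 − 46.8 = 70.2 → 70

rgb(139, 40, 70)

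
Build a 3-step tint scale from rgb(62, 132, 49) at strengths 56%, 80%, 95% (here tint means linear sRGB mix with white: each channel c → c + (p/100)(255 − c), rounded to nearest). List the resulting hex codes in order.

#AAC9A4, #D8E6D6, #F5F9F5

56%: (62 + 108.08 = 170.08→170, 132 + 68.88 = 200.88→201, 49 + 115.36 = 164.36→164) → #AAC9A4
80%: (62 + 154.4 = 216.4→216, 132 + 98.4 = 230.4→230, 49 + 164.8 = 213.8→214) → #D8E6D6
95%: (62 + 183.35 = 245.35→245, 132 + 116.85 = 248.85→249, 49 + 195.7 = 244.7→245) → #F5F9F5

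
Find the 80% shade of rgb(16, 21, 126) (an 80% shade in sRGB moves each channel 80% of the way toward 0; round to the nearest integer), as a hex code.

Lerp each channel 80% toward 0:
  R: 16 − 12.8 = 3.2 → 3
  G: 21 − 16.8 = 4.2 → 4
  B: 126 + 0.8×(0−126) = 126 − 100.8 = 25.2 → 25
rgb(3, 4, 25) = #030419.

#030419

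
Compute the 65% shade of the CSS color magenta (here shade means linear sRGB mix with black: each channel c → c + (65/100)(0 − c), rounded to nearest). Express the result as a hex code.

CSS magenta is rgb(255, 0, 255).
Per channel, c → c + 0.65(0 − c):
  R: 255 − 165.75 = 89.25 → 89
  G: 0 + 0.65×(0−0) = 0 + 0 = 0 → 0
  B: 255 − 165.75 = 89.25 → 89
rgb(89, 0, 89) = #590059.

#590059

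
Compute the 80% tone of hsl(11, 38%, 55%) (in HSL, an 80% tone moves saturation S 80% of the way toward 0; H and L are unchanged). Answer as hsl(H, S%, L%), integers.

hsl(11, 8%, 55%)

S moves 80% from 38 toward 0: 38 − 30.4 = 7.6 → 8.
H and L are unchanged.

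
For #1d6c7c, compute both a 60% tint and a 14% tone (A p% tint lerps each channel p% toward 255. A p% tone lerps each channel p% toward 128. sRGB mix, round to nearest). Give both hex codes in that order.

#a5c4cb, #2b6f7d

#1d6c7c is rgb(29, 108, 124).
60% tint:
  R: 29 + 0.6×(255−29) = 29 + 135.6 = 164.6 → 165
  G: 108 + 0.6×(255−108) = 108 + 88.2 = 196.2 → 196
  B: 124 + 0.6×(255−124) = 124 + 78.6 = 202.6 → 203
  → #a5c4cb
14% tone:
  R: 29 + 0.14×(128−29) = 29 + 13.86 = 42.86 → 43
  G: 108 + 0.14×(128−108) = 108 + 2.8 = 110.8 → 111
  B: 124 + 0.14×(128−124) = 124 + 0.56 = 124.56 → 125
  → #2b6f7d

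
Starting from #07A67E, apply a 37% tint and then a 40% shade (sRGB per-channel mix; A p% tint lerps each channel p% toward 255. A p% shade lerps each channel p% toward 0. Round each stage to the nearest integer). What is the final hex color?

#07A67E is rgb(7, 166, 126).
Lerp each channel 37% toward 255:
  R: 7 + 91.76 = 98.76 → 99
  G: 166 + 32.93 = 198.93 → 199
  B: 126 + 47.73 = 173.73 → 174
After the tint: rgb(99, 199, 174) = #63C7AE.
Per channel, c → c + 0.4(0 − c):
  R: 99 − 39.6 = 59.4 → 59
  G: 199 − 79.6 = 119.4 → 119
  B: 174 − 69.6 = 104.4 → 104
rgb(59, 119, 104) = #3B7768.

#3B7768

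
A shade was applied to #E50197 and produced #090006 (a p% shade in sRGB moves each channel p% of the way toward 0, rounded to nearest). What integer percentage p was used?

96%

#E50197 is rgb(229, 1, 151); #090006 is rgb(9, 0, 6).
On the R channel (widest range): 9 ≈ 229 + (p/100)(0 − 229), so p ≈ 100×(9 − 229)/(0 − 229) = -22000/-229 = 96.07.
p = 96 reproduces all three channels after rounding.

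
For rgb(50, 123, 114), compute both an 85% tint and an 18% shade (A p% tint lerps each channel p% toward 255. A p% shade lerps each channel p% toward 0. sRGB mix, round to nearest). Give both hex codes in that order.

#E0EBEA, #29655D

85% tint:
  R: 50 + 0.85×(255−50) = 50 + 174.25 = 224.25 → 224
  G: 123 + 0.85×(255−123) = 123 + 112.2 = 235.2 → 235
  B: 114 + 0.85×(255−114) = 114 + 119.85 = 233.85 → 234
  → #E0EBEA
18% shade:
  R: 50 − 9 = 41 → 41
  G: 123 + 0.18×(0−123) = 123 − 22.14 = 100.86 → 101
  B: 114 − 20.52 = 93.48 → 93
  → #29655D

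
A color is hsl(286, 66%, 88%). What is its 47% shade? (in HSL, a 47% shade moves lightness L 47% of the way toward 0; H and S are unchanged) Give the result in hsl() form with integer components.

hsl(286, 66%, 47%)

L moves 47% from 88 toward 0: 88 − 41.36 = 46.64 → 47.
H and S are unchanged.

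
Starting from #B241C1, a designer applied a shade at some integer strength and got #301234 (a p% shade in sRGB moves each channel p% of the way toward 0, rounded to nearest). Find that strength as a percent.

73%

#B241C1 is rgb(178, 65, 193); #301234 is rgb(48, 18, 52).
On the B channel (widest range): 52 ≈ 193 + (p/100)(0 − 193), so p ≈ 100×(52 − 193)/(0 − 193) = -14100/-193 = 73.06.
p = 73 reproduces all three channels after rounding.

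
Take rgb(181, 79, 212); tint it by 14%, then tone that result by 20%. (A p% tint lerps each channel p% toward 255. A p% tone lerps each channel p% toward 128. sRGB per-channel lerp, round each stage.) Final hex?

#B26DC8

Lerp each channel 14% toward 255:
  R: 181 + 0.14×(255−181) = 181 + 10.36 = 191.36 → 191
  G: 79 + 0.14×(255−79) = 79 + 24.64 = 103.64 → 104
  B: 212 + 0.14×(255−212) = 212 + 6.02 = 218.02 → 218
After the tint: rgb(191, 104, 218) = #BF68DA.
Lerp each channel 20% toward 128:
  R: 191 − 12.6 = 178.4 → 178
  G: 104 + 0.2×(128−104) = 104 + 4.8 = 108.8 → 109
  B: 218 + 0.2×(128−218) = 218 − 18 = 200 → 200
rgb(178, 109, 200) = #B26DC8.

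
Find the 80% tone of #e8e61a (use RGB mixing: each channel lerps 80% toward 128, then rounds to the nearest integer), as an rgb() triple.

#e8e61a is rgb(232, 230, 26).
Lerp each channel 80% toward 128:
  R: 232 + 0.8×(128−232) = 232 − 83.2 = 148.8 → 149
  G: 230 + 0.8×(128−230) = 230 − 81.6 = 148.4 → 148
  B: 26 + 0.8×(128−26) = 26 + 81.6 = 107.6 → 108

rgb(149, 148, 108)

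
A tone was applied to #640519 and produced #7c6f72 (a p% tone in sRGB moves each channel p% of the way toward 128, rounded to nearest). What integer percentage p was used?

86%

#640519 is rgb(100, 5, 25); #7c6f72 is rgb(124, 111, 114).
On the G channel (widest range): 111 ≈ 5 + (p/100)(128 − 5), so p ≈ 100×(111 − 5)/(128 − 5) = 10600/123 = 86.18.
p = 86 reproduces all three channels after rounding.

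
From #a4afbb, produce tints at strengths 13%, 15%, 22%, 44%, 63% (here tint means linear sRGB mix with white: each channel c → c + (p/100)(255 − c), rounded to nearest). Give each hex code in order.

#b0b9c4, #b2bbc5, #b8c1ca, #ccd2d9, #dde1e6

#a4afbb is rgb(164, 175, 187).
13%: (164 + 11.83 = 175.83→176, 175 + 10.4 = 185.4→185, 187 + 8.84 = 195.84→196) → #b0b9c4
15%: (164 + 13.65 = 177.65→178, 175 + 12 = 187→187, 187 + 10.2 = 197.2→197) → #b2bbc5
22%: (164 + 20.02 = 184.02→184, 175 + 17.6 = 192.6→193, 187 + 14.96 = 201.96→202) → #b8c1ca
44%: (164 + 40.04 = 204.04→204, 175 + 35.2 = 210.2→210, 187 + 29.92 = 216.92→217) → #ccd2d9
63%: (164 + 57.33 = 221.33→221, 175 + 50.4 = 225.4→225, 187 + 42.84 = 229.84→230) → #dde1e6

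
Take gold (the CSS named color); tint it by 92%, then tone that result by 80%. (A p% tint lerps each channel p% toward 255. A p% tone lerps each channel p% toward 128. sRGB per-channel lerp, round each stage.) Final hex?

#999995

CSS gold is rgb(255, 215, 0).
Lerp each channel 92% toward 255:
  R: 255 + 0 = 255 → 255
  G: 215 + 0.92×(255−215) = 215 + 36.8 = 251.8 → 252
  B: 0 + 0.92×(255−0) = 0 + 234.6 = 234.6 → 235
After the tint: rgb(255, 252, 235) = #fffceb.
An 80% tone moves each channel 80% toward 128:
  R: 255 + 0.8×(128−255) = 255 − 101.6 = 153.4 → 153
  G: 252 − 99.2 = 152.8 → 153
  B: 235 + 0.8×(128−235) = 235 − 85.6 = 149.4 → 149
rgb(153, 153, 149) = #999995.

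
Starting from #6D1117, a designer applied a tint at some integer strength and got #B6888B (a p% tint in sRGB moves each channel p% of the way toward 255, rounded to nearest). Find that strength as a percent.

50%

#6D1117 is rgb(109, 17, 23); #B6888B is rgb(182, 136, 139).
On the G channel (widest range): 136 ≈ 17 + (p/100)(255 − 17), so p ≈ 100×(136 − 17)/(255 − 17) = 11900/238 = 50.00.
p = 50 reproduces all three channels after rounding.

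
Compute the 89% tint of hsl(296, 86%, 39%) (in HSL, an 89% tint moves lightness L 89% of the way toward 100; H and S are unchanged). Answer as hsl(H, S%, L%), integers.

L moves 89% from 39 toward 100: 39 + 54.29 = 93.29 → 93.
H and S are unchanged.

hsl(296, 86%, 93%)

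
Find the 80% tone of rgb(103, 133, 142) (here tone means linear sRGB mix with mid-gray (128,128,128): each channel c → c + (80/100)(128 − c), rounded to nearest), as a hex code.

An 80% tone moves each channel 80% toward 128:
  R: 103 + 0.8×(128−103) = 103 + 20 = 123 → 123
  G: 133 − 4 = 129 → 129
  B: 142 + 0.8×(128−142) = 142 − 11.2 = 130.8 → 131
rgb(123, 129, 131) = #7B8183.

#7B8183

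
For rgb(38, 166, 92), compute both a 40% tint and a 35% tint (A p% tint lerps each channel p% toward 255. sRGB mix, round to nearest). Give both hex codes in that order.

#7DCA9D, #72C595

40% tint:
  R: 38 + 86.8 = 124.8 → 125
  G: 166 + 0.4×(255−166) = 166 + 35.6 = 201.6 → 202
  B: 92 + 0.4×(255−92) = 92 + 65.2 = 157.2 → 157
  → #7DCA9D
35% tint:
  R: 38 + 0.35×(255−38) = 38 + 75.95 = 113.95 → 114
  G: 166 + 31.15 = 197.15 → 197
  B: 92 + 57.05 = 149.05 → 149
  → #72C595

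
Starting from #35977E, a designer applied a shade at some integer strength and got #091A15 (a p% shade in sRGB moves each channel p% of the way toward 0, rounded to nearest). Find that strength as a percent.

83%

#35977E is rgb(53, 151, 126); #091A15 is rgb(9, 26, 21).
On the G channel (widest range): 26 ≈ 151 + (p/100)(0 − 151), so p ≈ 100×(26 − 151)/(0 − 151) = -12500/-151 = 82.78.
p = 83 reproduces all three channels after rounding.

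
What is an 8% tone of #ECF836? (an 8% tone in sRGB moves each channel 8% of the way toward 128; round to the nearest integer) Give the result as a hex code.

#E3EE3C

#ECF836 is rgb(236, 248, 54).
Per channel, c → c + 0.08(128 − c):
  R: 236 − 8.64 = 227.36 → 227
  G: 248 + 0.08×(128−248) = 248 − 9.6 = 238.4 → 238
  B: 54 + 5.92 = 59.92 → 60
rgb(227, 238, 60) = #E3EE3C.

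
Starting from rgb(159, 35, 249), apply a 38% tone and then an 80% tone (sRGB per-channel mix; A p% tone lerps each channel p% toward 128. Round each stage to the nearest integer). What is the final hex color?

A 38% tone moves each channel 38% toward 128:
  R: 159 + 0.38×(128−159) = 159 − 11.78 = 147.22 → 147
  G: 35 + 0.38×(128−35) = 35 + 35.34 = 70.34 → 70
  B: 249 + 0.38×(128−249) = 249 − 45.98 = 203.02 → 203
After the tone: rgb(147, 70, 203) = #9346CB.
An 80% tone moves each channel 80% toward 128:
  R: 147 − 15.2 = 131.8 → 132
  G: 70 + 46.4 = 116.4 → 116
  B: 203 − 60 = 143 → 143
rgb(132, 116, 143) = #84748F.

#84748F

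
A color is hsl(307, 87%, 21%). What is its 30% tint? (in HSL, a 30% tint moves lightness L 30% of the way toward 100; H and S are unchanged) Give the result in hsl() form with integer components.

hsl(307, 87%, 45%)

L moves 30% from 21 toward 100: 21 + 23.7 = 44.7 → 45.
H and S are unchanged.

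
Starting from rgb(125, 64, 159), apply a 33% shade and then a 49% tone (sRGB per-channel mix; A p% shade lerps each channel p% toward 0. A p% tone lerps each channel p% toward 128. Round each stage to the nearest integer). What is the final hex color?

#6A5575

A 33% shade moves each channel 33% toward 0:
  R: 125 + 0.33×(0−125) = 125 − 41.25 = 83.75 → 84
  G: 64 − 21.12 = 42.88 → 43
  B: 159 − 52.47 = 106.53 → 107
After the shade: rgb(84, 43, 107) = #542B6B.
Per channel, c → c + 0.49(128 − c):
  R: 84 + 21.56 = 105.56 → 106
  G: 43 + 41.65 = 84.65 → 85
  B: 107 + 10.29 = 117.29 → 117
rgb(106, 85, 117) = #6A5575.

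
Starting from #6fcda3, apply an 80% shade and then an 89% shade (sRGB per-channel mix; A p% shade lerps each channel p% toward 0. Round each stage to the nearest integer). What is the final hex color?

#020504

#6fcda3 is rgb(111, 205, 163).
Per channel, c → c + 0.8(0 − c):
  R: 111 + 0.8×(0−111) = 111 − 88.8 = 22.2 → 22
  G: 205 + 0.8×(0−205) = 205 − 164 = 41 → 41
  B: 163 + 0.8×(0−163) = 163 − 130.4 = 32.6 → 33
After the shade: rgb(22, 41, 33) = #162921.
Per channel, c → c + 0.89(0 − c):
  R: 22 − 19.58 = 2.42 → 2
  G: 41 + 0.89×(0−41) = 41 − 36.49 = 4.51 → 5
  B: 33 + 0.89×(0−33) = 33 − 29.37 = 3.63 → 4
rgb(2, 5, 4) = #020504.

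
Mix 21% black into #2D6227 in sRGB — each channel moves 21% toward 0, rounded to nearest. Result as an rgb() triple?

rgb(36, 77, 31)

#2D6227 is rgb(45, 98, 39).
A 21% shade moves each channel 21% toward 0:
  R: 45 + 0.21×(0−45) = 45 − 9.45 = 35.55 → 36
  G: 98 + 0.21×(0−98) = 98 − 20.58 = 77.42 → 77
  B: 39 + 0.21×(0−39) = 39 − 8.19 = 30.81 → 31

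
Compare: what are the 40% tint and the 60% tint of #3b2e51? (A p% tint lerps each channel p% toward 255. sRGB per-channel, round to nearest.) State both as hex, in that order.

#898297, #b1abb9

#3b2e51 is rgb(59, 46, 81).
40% tint:
  R: 59 + 0.4×(255−59) = 59 + 78.4 = 137.4 → 137
  G: 46 + 83.6 = 129.6 → 130
  B: 81 + 0.4×(255−81) = 81 + 69.6 = 150.6 → 151
  → #898297
60% tint:
  R: 59 + 0.6×(255−59) = 59 + 117.6 = 176.6 → 177
  G: 46 + 0.6×(255−46) = 46 + 125.4 = 171.4 → 171
  B: 81 + 0.6×(255−81) = 81 + 104.4 = 185.4 → 185
  → #b1abb9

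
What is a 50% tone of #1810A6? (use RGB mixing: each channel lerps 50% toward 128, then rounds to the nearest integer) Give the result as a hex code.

#4C4893

#1810A6 is rgb(24, 16, 166).
A 50% tone moves each channel 50% toward 128:
  R: 24 + 0.5×(128−24) = 24 + 52 = 76 → 76
  G: 16 + 56 = 72 → 72
  B: 166 + 0.5×(128−166) = 166 − 19 = 147 → 147
rgb(76, 72, 147) = #4C4893.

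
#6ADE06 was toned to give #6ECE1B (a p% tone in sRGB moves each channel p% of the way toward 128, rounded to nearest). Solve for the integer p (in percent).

#6ADE06 is rgb(106, 222, 6); #6ECE1B is rgb(110, 206, 27).
On the B channel (widest range): 27 ≈ 6 + (p/100)(128 − 6), so p ≈ 100×(27 − 6)/(128 − 6) = 2100/122 = 17.21.
p = 17 reproduces all three channels after rounding.

17%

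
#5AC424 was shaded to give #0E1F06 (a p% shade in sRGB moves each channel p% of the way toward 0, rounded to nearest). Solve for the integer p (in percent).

84%

#5AC424 is rgb(90, 196, 36); #0E1F06 is rgb(14, 31, 6).
On the G channel (widest range): 31 ≈ 196 + (p/100)(0 − 196), so p ≈ 100×(31 − 196)/(0 − 196) = -16500/-196 = 84.18.
p = 84 reproduces all three channels after rounding.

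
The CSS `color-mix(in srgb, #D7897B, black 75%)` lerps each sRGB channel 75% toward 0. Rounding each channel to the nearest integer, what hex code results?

#D7897B is rgb(215, 137, 123).
A 75% shade moves each channel 75% toward 0:
  R: 215 − 161.25 = 53.75 → 54
  G: 137 − 102.75 = 34.25 → 34
  B: 123 + 0.75×(0−123) = 123 − 92.25 = 30.75 → 31
rgb(54, 34, 31) = #36221F.

#36221F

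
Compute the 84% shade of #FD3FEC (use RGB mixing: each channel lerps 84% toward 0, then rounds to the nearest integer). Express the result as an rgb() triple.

#FD3FEC is rgb(253, 63, 236).
Lerp each channel 84% toward 0:
  R: 253 − 212.52 = 40.48 → 40
  G: 63 + 0.84×(0−63) = 63 − 52.92 = 10.08 → 10
  B: 236 + 0.84×(0−236) = 236 − 198.24 = 37.76 → 38

rgb(40, 10, 38)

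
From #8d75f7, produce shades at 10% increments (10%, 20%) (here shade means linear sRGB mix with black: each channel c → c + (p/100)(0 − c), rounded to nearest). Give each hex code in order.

#8d75f7 is rgb(141, 117, 247).
10%: (141 − 14.1 = 126.9→127, 117 − 11.7 = 105.3→105, 247 − 24.7 = 222.3→222) → #7f69de
20%: (141 − 28.2 = 112.8→113, 117 − 23.4 = 93.6→94, 247 − 49.4 = 197.6→198) → #715ec6

#7f69de, #715ec6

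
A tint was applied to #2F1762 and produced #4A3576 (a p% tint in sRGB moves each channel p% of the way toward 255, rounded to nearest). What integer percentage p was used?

#2F1762 is rgb(47, 23, 98); #4A3576 is rgb(74, 53, 118).
On the G channel (widest range): 53 ≈ 23 + (p/100)(255 − 23), so p ≈ 100×(53 − 23)/(255 − 23) = 3000/232 = 12.93.
p = 13 reproduces all three channels after rounding.

13%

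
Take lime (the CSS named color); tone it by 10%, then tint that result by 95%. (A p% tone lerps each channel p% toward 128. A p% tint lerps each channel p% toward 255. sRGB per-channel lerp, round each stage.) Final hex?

CSS lime is rgb(0, 255, 0).
Lerp each channel 10% toward 128:
  R: 0 + 0.1×(128−0) = 0 + 12.8 = 12.8 → 13
  G: 255 + 0.1×(128−255) = 255 − 12.7 = 242.3 → 242
  B: 0 + 12.8 = 12.8 → 13
After the tone: rgb(13, 242, 13) = #0DF20D.
Lerp each channel 95% toward 255:
  R: 13 + 0.95×(255−13) = 13 + 229.9 = 242.9 → 243
  G: 242 + 12.35 = 254.35 → 254
  B: 13 + 0.95×(255−13) = 13 + 229.9 = 242.9 → 243
rgb(243, 254, 243) = #F3FEF3.

#F3FEF3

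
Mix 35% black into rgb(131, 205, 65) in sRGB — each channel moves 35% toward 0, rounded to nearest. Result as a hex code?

A 35% shade moves each channel 35% toward 0:
  R: 131 + 0.35×(0−131) = 131 − 45.85 = 85.15 → 85
  G: 205 + 0.35×(0−205) = 205 − 71.75 = 133.25 → 133
  B: 65 − 22.75 = 42.25 → 42
rgb(85, 133, 42) = #55852A.

#55852A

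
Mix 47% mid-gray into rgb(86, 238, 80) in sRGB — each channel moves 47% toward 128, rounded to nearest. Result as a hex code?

#6aba67

A 47% tone moves each channel 47% toward 128:
  R: 86 + 19.74 = 105.74 → 106
  G: 238 − 51.7 = 186.3 → 186
  B: 80 + 22.56 = 102.56 → 103
rgb(106, 186, 103) = #6aba67.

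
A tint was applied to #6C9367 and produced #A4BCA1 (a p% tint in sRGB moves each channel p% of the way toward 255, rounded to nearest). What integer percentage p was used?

38%

#6C9367 is rgb(108, 147, 103); #A4BCA1 is rgb(164, 188, 161).
On the B channel (widest range): 161 ≈ 103 + (p/100)(255 − 103), so p ≈ 100×(161 − 103)/(255 − 103) = 5800/152 = 38.16.
p = 38 reproduces all three channels after rounding.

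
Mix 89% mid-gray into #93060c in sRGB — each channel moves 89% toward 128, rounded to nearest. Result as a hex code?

#93060c is rgb(147, 6, 12).
An 89% tone moves each channel 89% toward 128:
  R: 147 − 16.91 = 130.09 → 130
  G: 6 + 0.89×(128−6) = 6 + 108.58 = 114.58 → 115
  B: 12 + 103.24 = 115.24 → 115
rgb(130, 115, 115) = #827373.

#827373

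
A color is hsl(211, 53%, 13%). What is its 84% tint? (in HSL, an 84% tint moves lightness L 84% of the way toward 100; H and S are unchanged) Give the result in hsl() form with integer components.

L moves 84% from 13 toward 100: 13 + 73.08 = 86.08 → 86.
H and S are unchanged.

hsl(211, 53%, 86%)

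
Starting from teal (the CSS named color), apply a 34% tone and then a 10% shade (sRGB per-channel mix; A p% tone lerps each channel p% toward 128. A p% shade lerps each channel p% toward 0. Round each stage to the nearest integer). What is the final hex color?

#287373

CSS teal is rgb(0, 128, 128).
Lerp each channel 34% toward 128:
  R: 0 + 43.52 = 43.52 → 44
  G: 128 + 0.34×(128−128) = 128 + 0 = 128 → 128
  B: 128 + 0.34×(128−128) = 128 + 0 = 128 → 128
After the tone: rgb(44, 128, 128) = #2C8080.
Per channel, c → c + 0.1(0 − c):
  R: 44 − 4.4 = 39.6 → 40
  G: 128 + 0.1×(0−128) = 128 − 12.8 = 115.2 → 115
  B: 128 + 0.1×(0−128) = 128 − 12.8 = 115.2 → 115
rgb(40, 115, 115) = #287373.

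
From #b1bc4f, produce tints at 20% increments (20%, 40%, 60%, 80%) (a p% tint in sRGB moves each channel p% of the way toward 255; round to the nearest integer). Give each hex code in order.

#b1bc4f is rgb(177, 188, 79).
20%: (177 + 15.6 = 192.6→193, 188 + 13.4 = 201.4→201, 79 + 35.2 = 114.2→114) → #c1c972
40%: (177 + 31.2 = 208.2→208, 188 + 26.8 = 214.8→215, 79 + 70.4 = 149.4→149) → #d0d795
60%: (177 + 46.8 = 223.8→224, 188 + 40.2 = 228.2→228, 79 + 105.6 = 184.6→185) → #e0e4b9
80%: (177 + 62.4 = 239.4→239, 188 + 53.6 = 241.6→242, 79 + 140.8 = 219.8→220) → #eff2dc

#c1c972, #d0d795, #e0e4b9, #eff2dc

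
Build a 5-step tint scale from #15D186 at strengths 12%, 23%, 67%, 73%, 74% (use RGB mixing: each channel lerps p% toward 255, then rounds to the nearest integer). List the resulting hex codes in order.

#31D795, #4BDCA2, #B2F0D7, #C0F3DE, #C2F3E0

#15D186 is rgb(21, 209, 134).
12%: (21 + 28.08 = 49.08→49, 209 + 5.52 = 214.52→215, 134 + 14.52 = 148.52→149) → #31D795
23%: (21 + 53.82 = 74.82→75, 209 + 10.58 = 219.58→220, 134 + 27.83 = 161.83→162) → #4BDCA2
67%: (21 + 156.78 = 177.78→178, 209 + 30.82 = 239.82→240, 134 + 81.07 = 215.07→215) → #B2F0D7
73%: (21 + 170.82 = 191.82→192, 209 + 33.58 = 242.58→243, 134 + 88.33 = 222.33→222) → #C0F3DE
74%: (21 + 173.16 = 194.16→194, 209 + 34.04 = 243.04→243, 134 + 89.54 = 223.54→224) → #C2F3E0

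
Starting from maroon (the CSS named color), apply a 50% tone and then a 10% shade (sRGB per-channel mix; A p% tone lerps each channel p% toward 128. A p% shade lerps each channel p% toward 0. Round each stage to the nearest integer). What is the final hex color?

CSS maroon is rgb(128, 0, 0).
Per channel, c → c + 0.5(128 − c):
  R: 128 + 0.5×(128−128) = 128 + 0 = 128 → 128
  G: 0 + 64 = 64 → 64
  B: 0 + 64 = 64 → 64
After the tone: rgb(128, 64, 64) = #804040.
Per channel, c → c + 0.1(0 − c):
  R: 128 + 0.1×(0−128) = 128 − 12.8 = 115.2 → 115
  G: 64 + 0.1×(0−64) = 64 − 6.4 = 57.6 → 58
  B: 64 + 0.1×(0−64) = 64 − 6.4 = 57.6 → 58
rgb(115, 58, 58) = #733a3a.

#733a3a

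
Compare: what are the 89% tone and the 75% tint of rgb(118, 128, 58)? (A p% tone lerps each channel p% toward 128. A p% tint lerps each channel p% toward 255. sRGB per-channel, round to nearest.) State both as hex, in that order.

#7f8078, #dddfce

89% tone:
  R: 118 + 0.89×(128−118) = 118 + 8.9 = 126.9 → 127
  G: 128 + 0.89×(128−128) = 128 + 0 = 128 → 128
  B: 58 + 62.3 = 120.3 → 120
  → #7f8078
75% tint:
  R: 118 + 0.75×(255−118) = 118 + 102.75 = 220.75 → 221
  G: 128 + 95.25 = 223.25 → 223
  B: 58 + 147.75 = 205.75 → 206
  → #dddfce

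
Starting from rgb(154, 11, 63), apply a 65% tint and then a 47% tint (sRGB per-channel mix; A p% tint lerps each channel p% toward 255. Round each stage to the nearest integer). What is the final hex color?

#ecd2db

Per channel, c → c + 0.65(255 − c):
  R: 154 + 0.65×(255−154) = 154 + 65.65 = 219.65 → 220
  G: 11 + 158.6 = 169.6 → 170
  B: 63 + 0.65×(255−63) = 63 + 124.8 = 187.8 → 188
After the tint: rgb(220, 170, 188) = #dcaabc.
Lerp each channel 47% toward 255:
  R: 220 + 0.47×(255−220) = 220 + 16.45 = 236.45 → 236
  G: 170 + 0.47×(255−170) = 170 + 39.95 = 209.95 → 210
  B: 188 + 31.49 = 219.49 → 219
rgb(236, 210, 219) = #ecd2db.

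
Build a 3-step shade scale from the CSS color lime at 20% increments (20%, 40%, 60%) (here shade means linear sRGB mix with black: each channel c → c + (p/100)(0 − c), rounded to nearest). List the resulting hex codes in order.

#00cc00, #009900, #006600

CSS lime is rgb(0, 255, 0).
20%: (0→0, 255 − 51 = 204→204, 0→0) → #00cc00
40%: (0→0, 255 − 102 = 153→153, 0→0) → #009900
60%: (0→0, 255 − 153 = 102→102, 0→0) → #006600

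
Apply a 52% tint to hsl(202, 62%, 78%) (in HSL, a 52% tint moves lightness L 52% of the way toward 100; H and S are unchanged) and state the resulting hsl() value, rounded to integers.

hsl(202, 62%, 89%)

L moves 52% from 78 toward 100: 78 + 11.44 = 89.44 → 89.
H and S are unchanged.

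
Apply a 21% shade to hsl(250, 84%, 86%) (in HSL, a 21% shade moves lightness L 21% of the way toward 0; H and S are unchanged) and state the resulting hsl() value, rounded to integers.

hsl(250, 84%, 68%)

L moves 21% from 86 toward 0: 86 − 18.06 = 67.94 → 68.
H and S are unchanged.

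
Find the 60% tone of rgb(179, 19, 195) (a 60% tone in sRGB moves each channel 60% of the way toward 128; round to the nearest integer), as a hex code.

#94549B

Per channel, c → c + 0.6(128 − c):
  R: 179 + 0.6×(128−179) = 179 − 30.6 = 148.4 → 148
  G: 19 + 65.4 = 84.4 → 84
  B: 195 + 0.6×(128−195) = 195 − 40.2 = 154.8 → 155
rgb(148, 84, 155) = #94549B.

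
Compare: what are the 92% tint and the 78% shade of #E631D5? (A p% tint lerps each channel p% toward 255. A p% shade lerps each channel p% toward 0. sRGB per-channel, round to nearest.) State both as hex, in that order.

#FDEFFC, #330B2F

#E631D5 is rgb(230, 49, 213).
92% tint:
  R: 230 + 23 = 253 → 253
  G: 49 + 189.52 = 238.52 → 239
  B: 213 + 38.64 = 251.64 → 252
  → #FDEFFC
78% shade:
  R: 230 − 179.4 = 50.6 → 51
  G: 49 − 38.22 = 10.78 → 11
  B: 213 − 166.14 = 46.86 → 47
  → #330B2F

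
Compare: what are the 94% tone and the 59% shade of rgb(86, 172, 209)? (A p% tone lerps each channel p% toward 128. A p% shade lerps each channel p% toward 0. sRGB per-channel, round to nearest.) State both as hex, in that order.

94% tone:
  R: 86 + 0.94×(128−86) = 86 + 39.48 = 125.48 → 125
  G: 172 − 41.36 = 130.64 → 131
  B: 209 − 76.14 = 132.86 → 133
  → #7d8385
59% shade:
  R: 86 − 50.74 = 35.26 → 35
  G: 172 + 0.59×(0−172) = 172 − 101.48 = 70.52 → 71
  B: 209 + 0.59×(0−209) = 209 − 123.31 = 85.69 → 86
  → #234756

#7d8385, #234756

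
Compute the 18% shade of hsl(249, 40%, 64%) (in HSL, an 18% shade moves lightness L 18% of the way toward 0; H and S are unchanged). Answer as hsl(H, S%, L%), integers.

hsl(249, 40%, 52%)

L moves 18% from 64 toward 0: 64 − 11.52 = 52.48 → 52.
H and S are unchanged.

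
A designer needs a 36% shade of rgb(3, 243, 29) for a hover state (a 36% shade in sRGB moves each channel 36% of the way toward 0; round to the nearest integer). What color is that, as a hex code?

Per channel, c → c + 0.36(0 − c):
  R: 3 − 1.08 = 1.92 → 2
  G: 243 − 87.48 = 155.52 → 156
  B: 29 + 0.36×(0−29) = 29 − 10.44 = 18.56 → 19
rgb(2, 156, 19) = #029C13.

#029C13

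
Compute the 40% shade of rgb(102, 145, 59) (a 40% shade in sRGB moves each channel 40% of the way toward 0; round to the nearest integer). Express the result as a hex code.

#3D5723

A 40% shade moves each channel 40% toward 0:
  R: 102 − 40.8 = 61.2 → 61
  G: 145 + 0.4×(0−145) = 145 − 58 = 87 → 87
  B: 59 + 0.4×(0−59) = 59 − 23.6 = 35.4 → 35
rgb(61, 87, 35) = #3D5723.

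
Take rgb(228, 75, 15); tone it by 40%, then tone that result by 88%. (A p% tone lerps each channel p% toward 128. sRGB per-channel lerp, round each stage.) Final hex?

#877c78

Per channel, c → c + 0.4(128 − c):
  R: 228 + 0.4×(128−228) = 228 − 40 = 188 → 188
  G: 75 + 21.2 = 96.2 → 96
  B: 15 + 45.2 = 60.2 → 60
After the tone: rgb(188, 96, 60) = #bc603c.
Per channel, c → c + 0.88(128 − c):
  R: 188 − 52.8 = 135.2 → 135
  G: 96 + 28.16 = 124.16 → 124
  B: 60 + 0.88×(128−60) = 60 + 59.84 = 119.84 → 120
rgb(135, 124, 120) = #877c78.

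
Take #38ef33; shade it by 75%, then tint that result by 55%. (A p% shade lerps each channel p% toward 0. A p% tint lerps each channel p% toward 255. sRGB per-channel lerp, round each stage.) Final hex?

#38ef33 is rgb(56, 239, 51).
Per channel, c → c + 0.75(0 − c):
  R: 56 − 42 = 14 → 14
  G: 239 + 0.75×(0−239) = 239 − 179.25 = 59.75 → 60
  B: 51 − 38.25 = 12.75 → 13
After the shade: rgb(14, 60, 13) = #0e3c0d.
Per channel, c → c + 0.55(255 − c):
  R: 14 + 0.55×(255−14) = 14 + 132.55 = 146.55 → 147
  G: 60 + 107.25 = 167.25 → 167
  B: 13 + 0.55×(255−13) = 13 + 133.1 = 146.1 → 146
rgb(147, 167, 146) = #93a792.

#93a792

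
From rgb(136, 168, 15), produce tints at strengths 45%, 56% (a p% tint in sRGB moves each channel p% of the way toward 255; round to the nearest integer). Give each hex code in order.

45%: (136 + 53.55 = 189.55→190, 168 + 39.15 = 207.15→207, 15 + 108 = 123→123) → #BECF7B
56%: (136 + 66.64 = 202.64→203, 168 + 48.72 = 216.72→217, 15 + 134.4 = 149.4→149) → #CBD995

#BECF7B, #CBD995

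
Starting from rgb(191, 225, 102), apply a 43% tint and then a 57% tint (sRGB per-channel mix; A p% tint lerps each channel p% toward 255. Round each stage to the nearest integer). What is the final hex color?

#F0F8DA

Lerp each channel 43% toward 255:
  R: 191 + 0.43×(255−191) = 191 + 27.52 = 218.52 → 219
  G: 225 + 0.43×(255−225) = 225 + 12.9 = 237.9 → 238
  B: 102 + 65.79 = 167.79 → 168
After the tint: rgb(219, 238, 168) = #DBEEA8.
Per channel, c → c + 0.57(255 − c):
  R: 219 + 20.52 = 239.52 → 240
  G: 238 + 0.57×(255−238) = 238 + 9.69 = 247.69 → 248
  B: 168 + 0.57×(255−168) = 168 + 49.59 = 217.59 → 218
rgb(240, 248, 218) = #F0F8DA.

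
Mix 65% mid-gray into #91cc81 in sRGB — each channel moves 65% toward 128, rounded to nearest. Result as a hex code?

#91cc81 is rgb(145, 204, 129).
Per channel, c → c + 0.65(128 − c):
  R: 145 + 0.65×(128−145) = 145 − 11.05 = 133.95 → 134
  G: 204 + 0.65×(128−204) = 204 − 49.4 = 154.6 → 155
  B: 129 + 0.65×(128−129) = 129 − 0.65 = 128.35 → 128
rgb(134, 155, 128) = #869b80.

#869b80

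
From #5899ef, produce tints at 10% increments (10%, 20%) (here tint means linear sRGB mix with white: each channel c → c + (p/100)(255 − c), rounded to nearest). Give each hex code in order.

#5899ef is rgb(88, 153, 239).
10%: (88 + 16.7 = 104.7→105, 153 + 10.2 = 163.2→163, 239 + 1.6 = 240.6→241) → #69a3f1
20%: (88 + 33.4 = 121.4→121, 153 + 20.4 = 173.4→173, 239 + 3.2 = 242.2→242) → #79adf2

#69a3f1, #79adf2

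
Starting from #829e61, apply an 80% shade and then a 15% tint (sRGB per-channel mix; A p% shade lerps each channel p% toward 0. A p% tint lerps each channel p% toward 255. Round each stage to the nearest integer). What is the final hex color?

#829e61 is rgb(130, 158, 97).
An 80% shade moves each channel 80% toward 0:
  R: 130 + 0.8×(0−130) = 130 − 104 = 26 → 26
  G: 158 − 126.4 = 31.6 → 32
  B: 97 + 0.8×(0−97) = 97 − 77.6 = 19.4 → 19
After the shade: rgb(26, 32, 19) = #1a2013.
Lerp each channel 15% toward 255:
  R: 26 + 0.15×(255−26) = 26 + 34.35 = 60.35 → 60
  G: 32 + 0.15×(255−32) = 32 + 33.45 = 65.45 → 65
  B: 19 + 35.4 = 54.4 → 54
rgb(60, 65, 54) = #3c4136.

#3c4136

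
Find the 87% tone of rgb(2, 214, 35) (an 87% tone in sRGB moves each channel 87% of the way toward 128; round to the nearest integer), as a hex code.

#708b74

An 87% tone moves each channel 87% toward 128:
  R: 2 + 109.62 = 111.62 → 112
  G: 214 − 74.82 = 139.18 → 139
  B: 35 + 80.91 = 115.91 → 116
rgb(112, 139, 116) = #708b74.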